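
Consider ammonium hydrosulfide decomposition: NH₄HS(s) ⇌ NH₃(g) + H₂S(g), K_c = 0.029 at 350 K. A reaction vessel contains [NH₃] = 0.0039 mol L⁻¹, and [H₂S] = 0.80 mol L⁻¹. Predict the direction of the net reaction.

(NH₄HS is a pure solid — omitted from Q_c.)
Q_c = [NH₃]·[H₂S] = (0.0039)·(0.80) = 0.0031
Q_c = 0.0031 < K_c = 0.029, so the forward reaction proceeds.

toward products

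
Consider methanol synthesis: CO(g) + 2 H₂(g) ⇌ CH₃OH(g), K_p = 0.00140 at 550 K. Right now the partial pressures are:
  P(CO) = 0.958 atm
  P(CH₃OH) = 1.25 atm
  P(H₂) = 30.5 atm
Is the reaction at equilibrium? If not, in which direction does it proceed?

Q_p = P(CH₃OH) / (P(CO)·P(H₂)²) = (1.25) / ((0.958)·(30.5)²) = 0.00140
Q_p = 0.00140 = K_p, so the system is already at equilibrium.

no net change (already at equilibrium)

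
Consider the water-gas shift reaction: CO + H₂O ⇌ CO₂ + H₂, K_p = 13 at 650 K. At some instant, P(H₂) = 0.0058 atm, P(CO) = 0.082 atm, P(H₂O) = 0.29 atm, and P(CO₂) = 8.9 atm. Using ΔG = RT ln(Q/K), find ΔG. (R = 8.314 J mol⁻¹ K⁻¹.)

ΔG = -9.67 kJ/mol

Q_p = P(CO₂)·P(H₂) / (P(CO)·P(H₂O)) = (8.9)·(0.0058) / ((0.082)·(0.29)) = 2.17
ΔG = RT ln(Q_p/K_p) = (8.314 J mol⁻¹ K⁻¹)(650 K) × ln(2.17/13)
   = (5.404 kJ/mol)(-1.790) = -9.67 kJ/mol
ΔG < 0, so the forward reaction is spontaneous (proceeds forward).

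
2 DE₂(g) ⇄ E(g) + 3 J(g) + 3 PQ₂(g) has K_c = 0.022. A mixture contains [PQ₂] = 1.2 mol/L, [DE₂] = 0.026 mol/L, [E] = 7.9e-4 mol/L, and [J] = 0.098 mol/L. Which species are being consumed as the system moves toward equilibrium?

DE₂ (reactants)

Q_c = [E]·[J]³·[PQ₂]³ / [DE₂]² = (7.9e-4)·(0.098)³·(1.2)³ / (0.026)² = 0.0019
Q_c = 0.0019 < K_c = 0.022: net forward reaction.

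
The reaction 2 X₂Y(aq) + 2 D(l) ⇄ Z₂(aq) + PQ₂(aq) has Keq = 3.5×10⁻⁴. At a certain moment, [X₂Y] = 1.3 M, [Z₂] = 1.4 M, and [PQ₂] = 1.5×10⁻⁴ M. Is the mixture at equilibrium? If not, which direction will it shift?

(D is a pure liquid — omitted from Q.)
Q = [Z₂]·[PQ₂] / [X₂Y]² = (1.4)·(1.5×10⁻⁴) / (1.3)² = 1.2×10⁻⁴
Q = 1.2×10⁻⁴ < Keq = 3.5×10⁻⁴: net forward reaction.

no; Q < K, reaction proceeds forward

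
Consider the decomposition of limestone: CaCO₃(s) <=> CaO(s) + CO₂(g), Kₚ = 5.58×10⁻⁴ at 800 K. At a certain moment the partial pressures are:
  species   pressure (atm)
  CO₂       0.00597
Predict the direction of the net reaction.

(CaCO₃, CaO are pure solids — omitted from Qₚ.)
Qₚ = P(CO₂) = 0.00597
Qₚ = 0.00597 > Kₚ = 5.58×10⁻⁴, so the reverse reaction proceeds.

in the reverse direction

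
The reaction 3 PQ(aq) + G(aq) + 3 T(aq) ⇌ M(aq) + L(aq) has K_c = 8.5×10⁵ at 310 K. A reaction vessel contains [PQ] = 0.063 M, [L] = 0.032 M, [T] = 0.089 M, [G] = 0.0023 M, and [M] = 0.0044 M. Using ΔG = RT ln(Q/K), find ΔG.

ΔG = -2.31 kJ/mol

Q_c = [M]·[L] / ([PQ]³·[G]·[T]³) = (0.0044)·(0.032) / ((0.063)³·(0.0023)·(0.089)³) = 3.47×10⁵
ΔG = RT ln(Q_c/K_c) = (8.314 J mol⁻¹ K⁻¹)(310 K) × ln(3.47×10⁵/8.5×10⁵)
   = (2.577 kJ/mol)(-0.8959) = -2.31 kJ/mol
ΔG < 0, so the forward reaction is spontaneous (proceeds forward).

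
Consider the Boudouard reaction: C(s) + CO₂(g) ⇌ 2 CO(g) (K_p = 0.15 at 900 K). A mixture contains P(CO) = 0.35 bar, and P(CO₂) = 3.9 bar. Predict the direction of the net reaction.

forward (toward products)

(C is a pure solid — omitted from Q_p.)
Q_p = P(CO)² / P(CO₂) = (0.35)² / (3.9) = 0.031
Q_p = 0.031 < K_p = 0.15, so the forward reaction proceeds.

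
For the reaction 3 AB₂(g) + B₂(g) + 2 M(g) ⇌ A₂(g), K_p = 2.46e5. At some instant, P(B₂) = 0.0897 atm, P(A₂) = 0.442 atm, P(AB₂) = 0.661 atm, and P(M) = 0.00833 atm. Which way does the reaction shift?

at equilibrium

Q_p = P(A₂) / (P(AB₂)³·P(B₂)·P(M)²) = (0.442) / ((0.661)³·(0.0897)·(0.00833)²) = 2.46e5
Q_p = 2.46e5 = K_p, so the system is already at equilibrium.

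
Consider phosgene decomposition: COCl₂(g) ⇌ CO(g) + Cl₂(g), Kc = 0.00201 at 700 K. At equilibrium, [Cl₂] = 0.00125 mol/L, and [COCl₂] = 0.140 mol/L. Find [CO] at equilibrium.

[CO] = 0.225 mol/L

At equilibrium, Kc = [CO]·[Cl₂] / [COCl₂] = 0.00201.
([CO])·(0.00125) / (0.140) = 0.00201
[CO] = 0.225 mol/L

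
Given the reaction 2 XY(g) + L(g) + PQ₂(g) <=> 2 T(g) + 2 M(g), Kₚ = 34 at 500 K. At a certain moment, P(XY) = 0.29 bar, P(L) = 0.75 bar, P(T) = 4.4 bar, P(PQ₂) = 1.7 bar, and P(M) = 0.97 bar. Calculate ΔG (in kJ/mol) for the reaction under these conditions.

Qₚ = P(T)²·P(M)² / (P(XY)²·P(L)·P(PQ₂)) = (4.4)²·(0.97)² / ((0.29)²·(0.75)·(1.7)) = 170
ΔG = RT ln(Qₚ/Kₚ) = (8.314 J mol⁻¹ K⁻¹)(500 K) × ln(170/34)
   = (4.157 kJ/mol)(1.609) = 6.69 kJ/mol
ΔG > 0, so the forward reaction is non-spontaneous (proceeds in reverse).

ΔG = 6.69 kJ/mol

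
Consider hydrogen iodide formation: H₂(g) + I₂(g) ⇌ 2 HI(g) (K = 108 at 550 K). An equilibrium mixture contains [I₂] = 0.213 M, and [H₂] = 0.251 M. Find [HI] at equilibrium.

[HI] = 2.40 M

At equilibrium, K = [HI]² / ([H₂]·[I₂]) = 108.
([HI])² / ((0.251)·(0.213)) = 108
[HI]² = 5.77 ⇒ [HI] = 2.40 M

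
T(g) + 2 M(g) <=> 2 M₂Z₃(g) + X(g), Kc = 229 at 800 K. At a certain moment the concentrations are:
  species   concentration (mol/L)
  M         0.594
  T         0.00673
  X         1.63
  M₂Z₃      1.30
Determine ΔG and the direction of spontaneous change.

ΔG = 10.8 kJ/mol; the forward reaction is non-spontaneous

Qc = [M₂Z₃]²·[X] / ([T]·[M]²) = (1.30)²·(1.63) / ((0.00673)·(0.594)²) = 1160
ΔG = RT ln(Qc/Kc) = (8.314 J mol⁻¹ K⁻¹)(800 K) × ln(1160/229)
   = (6.651 kJ/mol)(1.622) = 10.8 kJ/mol
ΔG > 0, so the forward reaction is non-spontaneous (proceeds in reverse).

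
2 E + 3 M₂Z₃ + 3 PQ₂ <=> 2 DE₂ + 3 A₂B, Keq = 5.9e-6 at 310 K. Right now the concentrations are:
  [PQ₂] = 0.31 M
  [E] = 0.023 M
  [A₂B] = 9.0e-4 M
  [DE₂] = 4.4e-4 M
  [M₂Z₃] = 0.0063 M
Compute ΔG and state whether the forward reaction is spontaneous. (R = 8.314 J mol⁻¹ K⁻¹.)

ΔG = 4.65 kJ/mol; the forward reaction is non-spontaneous

Q = [DE₂]²·[A₂B]³ / ([E]²·[M₂Z₃]³·[PQ₂]³) = (4.4e-4)²·(9.0e-4)³ / ((0.023)²·(0.0063)³·(0.31)³) = 3.58e-5
ΔG = RT ln(Q/Keq) = (8.314 J mol⁻¹ K⁻¹)(310 K) × ln(3.58e-5/5.9e-6)
   = (2.577 kJ/mol)(1.803) = 4.65 kJ/mol
ΔG > 0, so the forward reaction is non-spontaneous (proceeds in reverse).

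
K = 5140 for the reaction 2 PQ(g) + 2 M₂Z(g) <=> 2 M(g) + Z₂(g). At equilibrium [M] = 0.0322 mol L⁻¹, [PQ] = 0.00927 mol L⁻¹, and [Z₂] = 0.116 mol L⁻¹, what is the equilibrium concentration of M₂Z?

At equilibrium, K = [M]²·[Z₂] / ([PQ]²·[M₂Z]²) = 5140.
(0.0322)²·(0.116) / ((0.00927)²·([M₂Z])²) = 5140
[M₂Z]² = 2.72×10⁻⁴ ⇒ [M₂Z] = 0.0165 mol L⁻¹

[M₂Z] = 0.0165 mol L⁻¹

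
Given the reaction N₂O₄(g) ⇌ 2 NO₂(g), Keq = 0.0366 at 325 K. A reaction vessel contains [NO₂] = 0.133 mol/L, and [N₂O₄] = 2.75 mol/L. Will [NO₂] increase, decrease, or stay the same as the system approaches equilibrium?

Q = [NO₂]² / [N₂O₄] = (0.133)² / (2.75) = 0.00643
Q = 0.00643 < Keq = 0.0366: net forward reaction.
NO₂ is a product, so it increases.

increase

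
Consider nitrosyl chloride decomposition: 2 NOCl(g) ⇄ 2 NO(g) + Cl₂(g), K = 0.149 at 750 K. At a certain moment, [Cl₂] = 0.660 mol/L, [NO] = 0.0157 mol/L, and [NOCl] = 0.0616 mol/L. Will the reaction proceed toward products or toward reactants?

in the forward direction

Q = [NO]²·[Cl₂] / [NOCl]² = (0.0157)²·(0.660) / (0.0616)² = 0.0429
Q = 0.0429 < K = 0.149, so the forward reaction proceeds.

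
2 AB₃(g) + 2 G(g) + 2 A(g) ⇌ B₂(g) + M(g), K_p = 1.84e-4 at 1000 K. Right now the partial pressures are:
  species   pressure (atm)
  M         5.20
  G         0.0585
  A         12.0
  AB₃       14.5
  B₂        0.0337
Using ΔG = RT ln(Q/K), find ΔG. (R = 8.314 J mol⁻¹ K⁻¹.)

ΔG = 18.4 kJ/mol

Q_p = P(B₂)·P(M) / (P(AB₃)²·P(G)²·P(A)²) = (0.0337)·(5.20) / ((14.5)²·(0.0585)²·(12.0)²) = 0.00169
ΔG = RT ln(Q_p/K_p) = (8.314 J mol⁻¹ K⁻¹)(1000 K) × ln(0.00169/1.84e-4)
   = (8.314 kJ/mol)(2.218) = 18.4 kJ/mol
ΔG > 0, so the forward reaction is non-spontaneous (proceeds in reverse).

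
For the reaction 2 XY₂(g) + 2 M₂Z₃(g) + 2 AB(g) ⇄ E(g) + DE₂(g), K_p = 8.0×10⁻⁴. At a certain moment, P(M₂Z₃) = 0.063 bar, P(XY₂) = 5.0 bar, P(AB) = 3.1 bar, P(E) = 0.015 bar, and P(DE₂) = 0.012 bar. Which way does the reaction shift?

Q_p = P(E)·P(DE₂) / (P(XY₂)²·P(M₂Z₃)²·P(AB)²) = (0.015)·(0.012) / ((5.0)²·(0.063)²·(3.1)²) = 1.9×10⁻⁴
Q_p = 1.9×10⁻⁴ < K_p = 8.0×10⁻⁴, so the forward reaction proceeds.

toward products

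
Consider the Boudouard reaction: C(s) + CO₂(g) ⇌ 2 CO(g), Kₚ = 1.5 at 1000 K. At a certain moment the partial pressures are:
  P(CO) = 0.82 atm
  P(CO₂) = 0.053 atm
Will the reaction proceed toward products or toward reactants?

(C is a pure solid — omitted from Qₚ.)
Qₚ = P(CO)² / P(CO₂) = (0.82)² / (0.053) = 13
Qₚ = 13 > Kₚ = 1.5, so the reverse reaction proceeds.

toward reactants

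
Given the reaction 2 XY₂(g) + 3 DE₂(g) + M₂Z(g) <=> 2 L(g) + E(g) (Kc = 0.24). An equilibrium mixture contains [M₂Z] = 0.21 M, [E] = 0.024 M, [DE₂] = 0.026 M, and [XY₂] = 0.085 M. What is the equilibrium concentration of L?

[L] = 5.2e-4 M

At equilibrium, Kc = [L]²·[E] / ([XY₂]²·[DE₂]³·[M₂Z]) = 0.24.
([L])²·(0.024) / ((0.085)²·(0.026)³·(0.21)) = 0.24
[L]² = 2.67e-7 ⇒ [L] = 5.2e-4 M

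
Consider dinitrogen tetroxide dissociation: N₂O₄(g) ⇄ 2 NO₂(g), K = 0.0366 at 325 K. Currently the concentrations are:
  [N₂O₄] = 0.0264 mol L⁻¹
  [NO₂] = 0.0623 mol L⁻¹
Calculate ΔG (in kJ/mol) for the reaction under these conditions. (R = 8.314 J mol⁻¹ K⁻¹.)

Q = [NO₂]² / [N₂O₄] = (0.0623)² / (0.0264) = 0.147
ΔG = RT ln(Q/K) = (8.314 J mol⁻¹ K⁻¹)(325 K) × ln(0.147/0.0366)
   = (2.702 kJ/mol)(1.390) = 3.76 kJ/mol
ΔG > 0, so the forward reaction is non-spontaneous (proceeds in reverse).

ΔG = 3.76 kJ/mol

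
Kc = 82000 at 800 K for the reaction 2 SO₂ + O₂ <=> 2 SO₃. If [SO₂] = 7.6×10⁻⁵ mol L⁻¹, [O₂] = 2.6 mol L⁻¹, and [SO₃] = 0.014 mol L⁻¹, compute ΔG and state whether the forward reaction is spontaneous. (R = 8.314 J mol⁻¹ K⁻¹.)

ΔG = -12.2 kJ/mol; the forward reaction is spontaneous

Qc = [SO₃]² / ([SO₂]²·[O₂]) = (0.014)² / ((7.6×10⁻⁵)²·(2.6)) = 13100
ΔG = RT ln(Qc/Kc) = (8.314 J mol⁻¹ K⁻¹)(800 K) × ln(13100/82000)
   = (6.651 kJ/mol)(-1.834) = -12.2 kJ/mol
ΔG < 0, so the forward reaction is spontaneous (proceeds forward).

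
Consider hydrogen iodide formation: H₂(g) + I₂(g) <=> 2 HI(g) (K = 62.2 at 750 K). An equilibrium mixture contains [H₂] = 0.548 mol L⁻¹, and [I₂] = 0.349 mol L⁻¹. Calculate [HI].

At equilibrium, K = [HI]² / ([H₂]·[I₂]) = 62.2.
([HI])² / ((0.548)·(0.349)) = 62.2
[HI]² = 11.9 ⇒ [HI] = 3.45 mol L⁻¹

[HI] = 3.45 mol L⁻¹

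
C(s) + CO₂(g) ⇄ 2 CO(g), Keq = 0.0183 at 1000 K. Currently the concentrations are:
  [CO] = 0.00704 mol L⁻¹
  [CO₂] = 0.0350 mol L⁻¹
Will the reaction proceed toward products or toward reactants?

(C is a pure solid — omitted from Q.)
Q = [CO]² / [CO₂] = (0.00704)² / (0.0350) = 0.00142
Q = 0.00142 < Keq = 0.0183, so the forward reaction proceeds.

to the right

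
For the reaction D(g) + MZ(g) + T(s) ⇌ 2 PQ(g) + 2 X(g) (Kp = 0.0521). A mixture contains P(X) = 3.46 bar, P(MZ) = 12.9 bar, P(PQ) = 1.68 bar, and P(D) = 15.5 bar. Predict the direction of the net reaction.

(T is a pure solid — omitted from Qp.)
Qp = P(PQ)²·P(X)² / (P(D)·P(MZ)) = (1.68)²·(3.46)² / ((15.5)·(12.9)) = 0.169
Qp = 0.169 > Kp = 0.0521, so the reverse reaction proceeds.

reverse (toward reactants)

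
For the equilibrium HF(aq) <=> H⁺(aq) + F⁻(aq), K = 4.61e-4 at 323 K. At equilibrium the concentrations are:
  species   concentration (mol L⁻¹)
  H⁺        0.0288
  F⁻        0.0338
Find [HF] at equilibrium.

At equilibrium, K = [H⁺]·[F⁻] / [HF] = 4.61e-4.
(0.0288)·(0.0338) / ([HF]) = 4.61e-4
[HF] = 2.11 mol L⁻¹

[HF] = 2.11 mol L⁻¹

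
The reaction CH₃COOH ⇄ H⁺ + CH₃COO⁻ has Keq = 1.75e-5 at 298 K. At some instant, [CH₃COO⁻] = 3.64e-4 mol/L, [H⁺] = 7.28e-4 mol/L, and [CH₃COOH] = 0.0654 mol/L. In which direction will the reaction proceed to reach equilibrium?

forward (toward products)

Q = [H⁺]·[CH₃COO⁻] / [CH₃COOH] = (7.28e-4)·(3.64e-4) / (0.0654) = 4.05e-6
Q = 4.05e-6 < Keq = 1.75e-5, so the forward reaction proceeds.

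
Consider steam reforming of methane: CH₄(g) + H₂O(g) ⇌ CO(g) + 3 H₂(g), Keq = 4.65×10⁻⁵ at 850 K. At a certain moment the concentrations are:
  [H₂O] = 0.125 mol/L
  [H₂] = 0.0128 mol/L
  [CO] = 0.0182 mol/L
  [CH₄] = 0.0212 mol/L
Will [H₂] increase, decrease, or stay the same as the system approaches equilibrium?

increase

Q = [CO]·[H₂]³ / ([CH₄]·[H₂O]) = (0.0182)·(0.0128)³ / ((0.0212)·(0.125)) = 1.44×10⁻⁵
Q = 1.44×10⁻⁵ < Keq = 4.65×10⁻⁵: net forward reaction.
H₂ is a product, so it increases.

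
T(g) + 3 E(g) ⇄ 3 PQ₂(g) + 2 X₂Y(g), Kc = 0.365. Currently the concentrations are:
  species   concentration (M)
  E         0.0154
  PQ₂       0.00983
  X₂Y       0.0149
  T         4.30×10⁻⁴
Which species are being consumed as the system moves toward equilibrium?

T, E (reactants)

Qc = [PQ₂]³·[X₂Y]² / ([T]·[E]³) = (0.00983)³·(0.0149)² / ((4.30×10⁻⁴)·(0.0154)³) = 0.134
Qc = 0.134 < Kc = 0.365: net forward reaction.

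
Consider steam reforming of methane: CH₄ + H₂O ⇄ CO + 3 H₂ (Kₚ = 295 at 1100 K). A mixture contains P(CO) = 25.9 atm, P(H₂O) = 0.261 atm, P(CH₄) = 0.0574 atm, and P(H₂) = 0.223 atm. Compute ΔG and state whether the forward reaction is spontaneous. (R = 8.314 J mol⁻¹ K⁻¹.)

Qₚ = P(CO)·P(H₂)³ / (P(CH₄)·P(H₂O)) = (25.9)·(0.223)³ / ((0.0574)·(0.261)) = 19.2
ΔG = RT ln(Qₚ/Kₚ) = (8.314 J mol⁻¹ K⁻¹)(1100 K) × ln(19.2/295)
   = (9.145 kJ/mol)(-2.732) = -25.0 kJ/mol
ΔG < 0, so the forward reaction is spontaneous (proceeds forward).

ΔG = -25.0 kJ/mol; the forward reaction is spontaneous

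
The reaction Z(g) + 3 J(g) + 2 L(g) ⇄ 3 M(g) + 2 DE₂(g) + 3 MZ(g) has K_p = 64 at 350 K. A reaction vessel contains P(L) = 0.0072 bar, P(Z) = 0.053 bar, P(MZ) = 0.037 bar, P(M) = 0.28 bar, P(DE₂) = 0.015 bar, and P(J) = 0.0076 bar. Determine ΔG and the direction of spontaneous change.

Q_p = P(M)³·P(DE₂)²·P(MZ)³ / (P(Z)·P(J)³·P(L)²) = (0.28)³·(0.015)²·(0.037)³ / ((0.053)·(0.0076)³·(0.0072)²) = 207
ΔG = RT ln(Q_p/K_p) = (8.314 J mol⁻¹ K⁻¹)(350 K) × ln(207/64)
   = (2.910 kJ/mol)(1.174) = 3.42 kJ/mol
ΔG > 0, so the forward reaction is non-spontaneous (proceeds in reverse).

ΔG = 3.42 kJ/mol; the forward reaction is non-spontaneous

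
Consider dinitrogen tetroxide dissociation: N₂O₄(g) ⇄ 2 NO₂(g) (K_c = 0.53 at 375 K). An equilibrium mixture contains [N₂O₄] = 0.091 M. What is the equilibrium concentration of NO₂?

[NO₂] = 0.22 M

At equilibrium, K_c = [NO₂]² / [N₂O₄] = 0.53.
([NO₂])² / (0.091) = 0.53
[NO₂]² = 0.0482 ⇒ [NO₂] = 0.22 M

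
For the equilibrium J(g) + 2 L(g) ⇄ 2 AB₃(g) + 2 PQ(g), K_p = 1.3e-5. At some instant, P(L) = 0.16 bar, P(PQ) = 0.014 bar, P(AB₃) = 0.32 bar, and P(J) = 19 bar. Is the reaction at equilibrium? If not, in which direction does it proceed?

Q_p = P(AB₃)²·P(PQ)² / (P(J)·P(L)²) = (0.32)²·(0.014)² / ((19)·(0.16)²) = 4.1e-5
Q_p = 4.1e-5 > K_p = 1.3e-5, so the reverse reaction proceeds.

to the left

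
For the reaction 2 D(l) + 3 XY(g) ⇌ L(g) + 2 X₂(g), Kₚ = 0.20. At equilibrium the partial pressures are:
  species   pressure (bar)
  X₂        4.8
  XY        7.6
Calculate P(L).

P(L) = 3.8 bar

(D is a pure liquid — omitted from Kₚ.)
At equilibrium, Kₚ = P(L)·P(X₂)² / P(XY)³ = 0.20.
(P(L))·(4.8)² / (7.6)³ = 0.20
P(L) = 3.81 = 3.8 bar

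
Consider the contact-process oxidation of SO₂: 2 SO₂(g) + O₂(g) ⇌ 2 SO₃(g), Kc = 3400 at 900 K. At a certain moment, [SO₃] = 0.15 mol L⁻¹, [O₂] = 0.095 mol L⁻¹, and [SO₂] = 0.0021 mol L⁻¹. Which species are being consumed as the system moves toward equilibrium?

SO₃ (products)

Qc = [SO₃]² / ([SO₂]²·[O₂]) = (0.15)² / ((0.0021)²·(0.095)) = 54000
Qc = 54000 > Kc = 3400: net reverse reaction.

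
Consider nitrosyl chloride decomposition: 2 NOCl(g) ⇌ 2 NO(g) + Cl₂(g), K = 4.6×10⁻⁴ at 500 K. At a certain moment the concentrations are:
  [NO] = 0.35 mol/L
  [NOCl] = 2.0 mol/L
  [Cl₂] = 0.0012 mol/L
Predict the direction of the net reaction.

forward (toward products)

Q = [NO]²·[Cl₂] / [NOCl]² = (0.35)²·(0.0012) / (2.0)² = 3.7×10⁻⁵
Q = 3.7×10⁻⁵ < K = 4.6×10⁻⁴, so the forward reaction proceeds.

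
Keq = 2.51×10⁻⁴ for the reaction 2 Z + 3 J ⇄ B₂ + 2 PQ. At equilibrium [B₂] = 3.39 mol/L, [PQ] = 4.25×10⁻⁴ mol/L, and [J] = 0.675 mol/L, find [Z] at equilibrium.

[Z] = 0.0891 mol/L

At equilibrium, Keq = [B₂]·[PQ]² / ([Z]²·[J]³) = 2.51×10⁻⁴.
(3.39)·(4.25×10⁻⁴)² / (([Z])²·(0.675)³) = 2.51×10⁻⁴
[Z]² = 0.00793 ⇒ [Z] = 0.0891 mol/L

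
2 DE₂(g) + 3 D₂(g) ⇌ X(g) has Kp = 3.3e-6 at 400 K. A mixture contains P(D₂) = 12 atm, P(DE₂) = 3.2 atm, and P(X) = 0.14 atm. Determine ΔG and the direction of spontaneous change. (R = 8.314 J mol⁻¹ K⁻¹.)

ΔG = 2.91 kJ/mol; the forward reaction is non-spontaneous

Qp = P(X) / (P(DE₂)²·P(D₂)³) = (0.14) / ((3.2)²·(12)³) = 7.91e-6
ΔG = RT ln(Qp/Kp) = (8.314 J mol⁻¹ K⁻¹)(400 K) × ln(7.91e-6/3.3e-6)
   = (3.326 kJ/mol)(0.8742) = 2.91 kJ/mol
ΔG > 0, so the forward reaction is non-spontaneous (proceeds in reverse).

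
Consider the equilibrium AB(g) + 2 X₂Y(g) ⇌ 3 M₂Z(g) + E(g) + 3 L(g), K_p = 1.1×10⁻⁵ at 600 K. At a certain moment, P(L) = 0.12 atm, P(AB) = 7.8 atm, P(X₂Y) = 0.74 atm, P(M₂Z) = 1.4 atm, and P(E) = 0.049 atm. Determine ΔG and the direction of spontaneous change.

Q_p = P(M₂Z)³·P(E)·P(L)³ / (P(AB)·P(X₂Y)²) = (1.4)³·(0.049)·(0.12)³ / ((7.8)·(0.74)²) = 5.44×10⁻⁵
ΔG = RT ln(Q_p/K_p) = (8.314 J mol⁻¹ K⁻¹)(600 K) × ln(5.44×10⁻⁵/1.1×10⁻⁵)
   = (4.988 kJ/mol)(1.598) = 7.97 kJ/mol
ΔG > 0, so the forward reaction is non-spontaneous (proceeds in reverse).

ΔG = 7.97 kJ/mol; the forward reaction is non-spontaneous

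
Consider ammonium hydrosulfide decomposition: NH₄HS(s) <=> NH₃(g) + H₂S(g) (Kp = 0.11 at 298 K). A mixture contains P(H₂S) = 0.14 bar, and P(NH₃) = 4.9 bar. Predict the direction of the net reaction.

(NH₄HS is a pure solid — omitted from Qp.)
Qp = P(NH₃)·P(H₂S) = (4.9)·(0.14) = 0.69
Qp = 0.69 > Kp = 0.11, so the reverse reaction proceeds.

toward reactants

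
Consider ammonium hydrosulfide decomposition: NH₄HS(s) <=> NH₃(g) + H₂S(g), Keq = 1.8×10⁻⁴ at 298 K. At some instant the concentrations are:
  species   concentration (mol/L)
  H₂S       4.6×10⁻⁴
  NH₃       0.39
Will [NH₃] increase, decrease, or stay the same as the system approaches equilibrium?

(NH₄HS is a pure solid — omitted from Q.)
Q = [NH₃]·[H₂S] = (0.39)·(4.6×10⁻⁴) = 1.8×10⁻⁴
Q = 1.8×10⁻⁴ = Keq; the system is at equilibrium.

stay the same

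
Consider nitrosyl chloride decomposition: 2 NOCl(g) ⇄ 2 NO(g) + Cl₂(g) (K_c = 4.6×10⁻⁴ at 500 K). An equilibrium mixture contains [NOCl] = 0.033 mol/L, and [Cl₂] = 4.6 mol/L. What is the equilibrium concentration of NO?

[NO] = 3.3×10⁻⁴ mol/L

At equilibrium, K_c = [NO]²·[Cl₂] / [NOCl]² = 4.6×10⁻⁴.
([NO])²·(4.6) / (0.033)² = 4.6×10⁻⁴
[NO]² = 1.09×10⁻⁷ ⇒ [NO] = 3.3×10⁻⁴ mol/L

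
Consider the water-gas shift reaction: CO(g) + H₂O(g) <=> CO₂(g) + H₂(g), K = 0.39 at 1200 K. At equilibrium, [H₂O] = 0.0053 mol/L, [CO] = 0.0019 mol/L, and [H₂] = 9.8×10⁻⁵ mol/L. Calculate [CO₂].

[CO₂] = 0.040 mol/L

At equilibrium, K = [CO₂]·[H₂] / ([CO]·[H₂O]) = 0.39.
([CO₂])·(9.8×10⁻⁵) / ((0.0019)·(0.0053)) = 0.39
[CO₂] = 0.0401 = 0.040 mol/L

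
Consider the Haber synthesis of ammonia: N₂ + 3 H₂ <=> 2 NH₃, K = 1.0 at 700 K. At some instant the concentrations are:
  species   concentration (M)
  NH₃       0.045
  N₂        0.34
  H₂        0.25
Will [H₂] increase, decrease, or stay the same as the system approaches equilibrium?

decrease

Q = [NH₃]² / ([N₂]·[H₂]³) = (0.045)² / ((0.34)·(0.25)³) = 0.38
Q = 0.38 < K = 1.0: net forward reaction.
H₂ is a reactant, so it decreases.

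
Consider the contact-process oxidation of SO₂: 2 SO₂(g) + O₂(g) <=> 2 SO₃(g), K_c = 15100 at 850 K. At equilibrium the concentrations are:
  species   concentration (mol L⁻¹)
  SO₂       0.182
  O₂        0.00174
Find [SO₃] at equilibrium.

At equilibrium, K_c = [SO₃]² / ([SO₂]²·[O₂]) = 15100.
([SO₃])² / ((0.182)²·(0.00174)) = 15100
[SO₃]² = 0.870 ⇒ [SO₃] = 0.933 mol L⁻¹

[SO₃] = 0.933 mol L⁻¹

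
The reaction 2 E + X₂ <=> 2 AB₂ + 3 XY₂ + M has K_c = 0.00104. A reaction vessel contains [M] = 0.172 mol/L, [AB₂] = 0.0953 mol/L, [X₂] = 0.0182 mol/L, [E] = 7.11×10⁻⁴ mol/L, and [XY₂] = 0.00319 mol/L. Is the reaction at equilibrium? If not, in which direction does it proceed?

to the left

Q_c = [AB₂]²·[XY₂]³·[M] / ([E]²·[X₂]) = (0.0953)²·(0.00319)³·(0.172) / ((7.11×10⁻⁴)²·(0.0182)) = 0.00551
Q_c = 0.00551 > K_c = 0.00104, so the reverse reaction proceeds.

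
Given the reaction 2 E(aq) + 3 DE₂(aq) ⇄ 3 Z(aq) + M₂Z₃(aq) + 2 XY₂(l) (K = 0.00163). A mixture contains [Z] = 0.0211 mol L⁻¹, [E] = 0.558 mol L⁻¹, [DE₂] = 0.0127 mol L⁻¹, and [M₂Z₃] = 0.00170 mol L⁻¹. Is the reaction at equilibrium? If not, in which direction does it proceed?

(XY₂ is a pure liquid — omitted from Q.)
Q = [Z]³·[M₂Z₃] / ([E]²·[DE₂]³) = (0.0211)³·(0.00170) / ((0.558)²·(0.0127)³) = 0.0250
Q = 0.0250 > K = 0.00163, so the reverse reaction proceeds.

to the left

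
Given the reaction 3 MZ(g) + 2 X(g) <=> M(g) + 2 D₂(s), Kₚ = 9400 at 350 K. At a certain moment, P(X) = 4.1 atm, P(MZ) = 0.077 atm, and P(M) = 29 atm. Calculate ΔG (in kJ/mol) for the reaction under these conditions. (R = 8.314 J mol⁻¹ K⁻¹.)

ΔG = -2.65 kJ/mol

(D₂ is a pure solid — omitted from Qₚ.)
Qₚ = P(M) / (P(MZ)³·P(X)²) = (29) / ((0.077)³·(4.1)²) = 3780
ΔG = RT ln(Qₚ/Kₚ) = (8.314 J mol⁻¹ K⁻¹)(350 K) × ln(3780/9400)
   = (2.910 kJ/mol)(-0.9110) = -2.65 kJ/mol
ΔG < 0, so the forward reaction is spontaneous (proceeds forward).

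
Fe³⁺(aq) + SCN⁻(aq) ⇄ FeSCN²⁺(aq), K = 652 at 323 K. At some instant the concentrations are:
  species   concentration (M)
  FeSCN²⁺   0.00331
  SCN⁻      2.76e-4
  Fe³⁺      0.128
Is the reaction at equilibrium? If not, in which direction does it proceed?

to the right

Q = [FeSCN²⁺] / ([Fe³⁺]·[SCN⁻]) = (0.00331) / ((0.128)·(2.76e-4)) = 93.7
Q = 93.7 < K = 652, so the forward reaction proceeds.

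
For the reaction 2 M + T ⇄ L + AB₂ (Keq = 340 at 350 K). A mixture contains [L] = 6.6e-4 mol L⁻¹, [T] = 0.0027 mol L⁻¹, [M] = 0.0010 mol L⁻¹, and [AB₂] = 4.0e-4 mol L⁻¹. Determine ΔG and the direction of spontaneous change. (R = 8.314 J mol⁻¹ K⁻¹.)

Q = [L]·[AB₂] / ([M]²·[T]) = (6.6e-4)·(4.0e-4) / ((0.0010)²·(0.0027)) = 97.8
ΔG = RT ln(Q/Keq) = (8.314 J mol⁻¹ K⁻¹)(350 K) × ln(97.8/340)
   = (2.910 kJ/mol)(-1.246) = -3.63 kJ/mol
ΔG < 0, so the forward reaction is spontaneous (proceeds forward).

ΔG = -3.63 kJ/mol; the forward reaction is spontaneous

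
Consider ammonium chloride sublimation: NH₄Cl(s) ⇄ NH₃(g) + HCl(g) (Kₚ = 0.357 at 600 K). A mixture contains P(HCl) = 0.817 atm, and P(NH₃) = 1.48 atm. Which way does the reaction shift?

to the left

(NH₄Cl is a pure solid — omitted from Qₚ.)
Qₚ = P(NH₃)·P(HCl) = (1.48)·(0.817) = 1.21
Qₚ = 1.21 > Kₚ = 0.357, so the reverse reaction proceeds.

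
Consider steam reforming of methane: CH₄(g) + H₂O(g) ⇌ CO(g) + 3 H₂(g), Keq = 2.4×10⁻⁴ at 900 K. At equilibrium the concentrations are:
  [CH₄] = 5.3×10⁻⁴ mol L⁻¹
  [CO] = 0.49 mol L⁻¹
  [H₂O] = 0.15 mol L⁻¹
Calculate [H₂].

At equilibrium, Keq = [CO]·[H₂]³ / ([CH₄]·[H₂O]) = 2.4×10⁻⁴.
(0.49)·([H₂])³ / ((5.3×10⁻⁴)·(0.15)) = 2.4×10⁻⁴
[H₂]³ = 3.89×10⁻⁸ ⇒ [H₂] = 0.0034 mol L⁻¹

[H₂] = 0.0034 mol L⁻¹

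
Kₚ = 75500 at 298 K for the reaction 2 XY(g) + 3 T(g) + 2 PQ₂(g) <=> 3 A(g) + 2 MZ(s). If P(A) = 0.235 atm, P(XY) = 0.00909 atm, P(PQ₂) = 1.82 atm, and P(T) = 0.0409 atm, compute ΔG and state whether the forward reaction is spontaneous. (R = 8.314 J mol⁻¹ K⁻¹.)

ΔG = 5.49 kJ/mol; the forward reaction is non-spontaneous

(MZ is a pure solid — omitted from Qₚ.)
Qₚ = P(A)³ / (P(XY)²·P(T)³·P(PQ₂)²) = (0.235)³ / ((0.00909)²·(0.0409)³·(1.82)²) = 6.93×10⁵
ΔG = RT ln(Qₚ/Kₚ) = (8.314 J mol⁻¹ K⁻¹)(298 K) × ln(6.93×10⁵/75500)
   = (2.478 kJ/mol)(2.217) = 5.49 kJ/mol
ΔG > 0, so the forward reaction is non-spontaneous (proceeds in reverse).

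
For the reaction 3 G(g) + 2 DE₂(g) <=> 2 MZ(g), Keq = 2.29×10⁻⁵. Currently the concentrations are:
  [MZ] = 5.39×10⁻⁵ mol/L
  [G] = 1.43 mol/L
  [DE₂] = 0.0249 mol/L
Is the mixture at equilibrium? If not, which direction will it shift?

Q = [MZ]² / ([G]³·[DE₂]²) = (5.39×10⁻⁵)² / ((1.43)³·(0.0249)²) = 1.60×10⁻⁶
Q = 1.60×10⁻⁶ < Keq = 2.29×10⁻⁵: net forward reaction.

no; Q < K, reaction proceeds forward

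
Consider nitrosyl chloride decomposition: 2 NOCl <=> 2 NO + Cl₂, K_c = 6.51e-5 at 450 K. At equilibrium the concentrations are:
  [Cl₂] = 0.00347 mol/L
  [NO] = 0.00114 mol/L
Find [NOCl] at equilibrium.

At equilibrium, K_c = [NO]²·[Cl₂] / [NOCl]² = 6.51e-5.
(0.00114)²·(0.00347) / ([NOCl])² = 6.51e-5
[NOCl]² = 6.93e-5 ⇒ [NOCl] = 0.00832 mol/L

[NOCl] = 0.00832 mol/L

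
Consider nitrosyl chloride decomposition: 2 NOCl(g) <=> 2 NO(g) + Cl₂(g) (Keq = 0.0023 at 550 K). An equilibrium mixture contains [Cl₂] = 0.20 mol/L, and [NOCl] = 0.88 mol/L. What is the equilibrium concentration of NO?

At equilibrium, Keq = [NO]²·[Cl₂] / [NOCl]² = 0.0023.
([NO])²·(0.20) / (0.88)² = 0.0023
[NO]² = 0.00891 ⇒ [NO] = 0.094 mol/L

[NO] = 0.094 mol/L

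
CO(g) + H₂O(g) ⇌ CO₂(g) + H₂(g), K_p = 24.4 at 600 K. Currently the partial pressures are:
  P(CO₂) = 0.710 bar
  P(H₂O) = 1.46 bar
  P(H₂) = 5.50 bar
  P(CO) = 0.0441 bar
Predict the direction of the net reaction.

to the left

Q_p = P(CO₂)·P(H₂) / (P(CO)·P(H₂O)) = (0.710)·(5.50) / ((0.0441)·(1.46)) = 60.6
Q_p = 60.6 > K_p = 24.4, so the reverse reaction proceeds.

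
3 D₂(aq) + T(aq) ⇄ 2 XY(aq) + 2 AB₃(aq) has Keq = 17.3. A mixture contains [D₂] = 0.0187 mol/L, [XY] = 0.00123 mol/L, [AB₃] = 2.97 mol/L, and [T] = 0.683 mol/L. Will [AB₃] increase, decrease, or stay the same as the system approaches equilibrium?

Q = [XY]²·[AB₃]² / ([D₂]³·[T]) = (0.00123)²·(2.97)² / ((0.0187)³·(0.683)) = 2.99
Q = 2.99 < Keq = 17.3: net forward reaction.
AB₃ is a product, so it increases.

increase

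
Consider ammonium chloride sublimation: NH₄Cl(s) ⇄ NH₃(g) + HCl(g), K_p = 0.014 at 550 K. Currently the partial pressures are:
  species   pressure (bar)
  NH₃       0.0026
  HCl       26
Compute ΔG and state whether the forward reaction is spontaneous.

(NH₄Cl is a pure solid — omitted from Q_p.)
Q_p = P(NH₃)·P(HCl) = (0.0026)·(26) = 0.0676
ΔG = RT ln(Q_p/K_p) = (8.314 J mol⁻¹ K⁻¹)(550 K) × ln(0.0676/0.014)
   = (4.573 kJ/mol)(1.575) = 7.20 kJ/mol
ΔG > 0, so the forward reaction is non-spontaneous (proceeds in reverse).

ΔG = 7.20 kJ/mol; the forward reaction is non-spontaneous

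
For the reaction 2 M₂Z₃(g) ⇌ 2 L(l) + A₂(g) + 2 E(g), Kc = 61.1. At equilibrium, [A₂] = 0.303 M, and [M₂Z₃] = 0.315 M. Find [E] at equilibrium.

[E] = 4.47 M

(L is a pure liquid — omitted from Kc.)
At equilibrium, Kc = [A₂]·[E]² / [M₂Z₃]² = 61.1.
(0.303)·([E])² / (0.315)² = 61.1
[E]² = 20.0 ⇒ [E] = 4.47 M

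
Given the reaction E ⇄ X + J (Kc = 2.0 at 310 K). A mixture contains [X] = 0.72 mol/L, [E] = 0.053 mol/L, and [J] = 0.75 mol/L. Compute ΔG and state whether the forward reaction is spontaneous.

Qc = [X]·[J] / [E] = (0.72)·(0.75) / (0.053) = 10.2
ΔG = RT ln(Qc/Kc) = (8.314 J mol⁻¹ K⁻¹)(310 K) × ln(10.2/2.0)
   = (2.577 kJ/mol)(1.629) = 4.20 kJ/mol
ΔG > 0, so the forward reaction is non-spontaneous (proceeds in reverse).

ΔG = 4.20 kJ/mol; the forward reaction is non-spontaneous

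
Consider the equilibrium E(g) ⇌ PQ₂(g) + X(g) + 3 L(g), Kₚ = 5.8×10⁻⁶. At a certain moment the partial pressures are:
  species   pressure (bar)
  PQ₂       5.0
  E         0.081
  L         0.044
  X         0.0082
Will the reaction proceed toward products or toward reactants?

to the left

Qₚ = P(PQ₂)·P(X)·P(L)³ / P(E) = (5.0)·(0.0082)·(0.044)³ / (0.081) = 4.3×10⁻⁵
Qₚ = 4.3×10⁻⁵ > Kₚ = 5.8×10⁻⁶, so the reverse reaction proceeds.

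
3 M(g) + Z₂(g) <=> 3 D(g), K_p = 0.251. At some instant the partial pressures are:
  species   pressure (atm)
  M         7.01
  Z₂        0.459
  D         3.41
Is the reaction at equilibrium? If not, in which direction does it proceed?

Q_p = P(D)³ / (P(M)³·P(Z₂)) = (3.41)³ / ((7.01)³·(0.459)) = 0.251
Q_p = 0.251 = K_p, so the system is already at equilibrium.

no net change (already at equilibrium)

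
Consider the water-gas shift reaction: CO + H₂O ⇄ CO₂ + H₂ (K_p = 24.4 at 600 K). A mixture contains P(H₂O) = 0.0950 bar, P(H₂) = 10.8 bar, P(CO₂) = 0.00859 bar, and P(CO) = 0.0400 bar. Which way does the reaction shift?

Q_p = P(CO₂)·P(H₂) / (P(CO)·P(H₂O)) = (0.00859)·(10.8) / ((0.0400)·(0.0950)) = 24.4
Q_p = 24.4 = K_p, so the system is already at equilibrium.

at equilibrium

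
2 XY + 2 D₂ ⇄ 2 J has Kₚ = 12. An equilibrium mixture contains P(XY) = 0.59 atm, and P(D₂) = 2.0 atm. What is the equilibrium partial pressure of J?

P(J) = 4.1 atm

At equilibrium, Kₚ = P(J)² / (P(XY)²·P(D₂)²) = 12.
(P(J))² / ((0.59)²·(2.0)²) = 12
P(J)² = 16.7 ⇒ P(J) = 4.1 atm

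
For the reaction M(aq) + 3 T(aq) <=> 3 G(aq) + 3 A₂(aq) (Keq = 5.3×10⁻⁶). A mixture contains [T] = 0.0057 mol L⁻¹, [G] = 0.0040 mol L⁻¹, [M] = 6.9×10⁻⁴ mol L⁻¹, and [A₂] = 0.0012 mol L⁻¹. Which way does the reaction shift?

to the right

Q = [G]³·[A₂]³ / ([M]·[T]³) = (0.0040)³·(0.0012)³ / ((6.9×10⁻⁴)·(0.0057)³) = 8.7×10⁻⁷
Q = 8.7×10⁻⁷ < Keq = 5.3×10⁻⁶, so the forward reaction proceeds.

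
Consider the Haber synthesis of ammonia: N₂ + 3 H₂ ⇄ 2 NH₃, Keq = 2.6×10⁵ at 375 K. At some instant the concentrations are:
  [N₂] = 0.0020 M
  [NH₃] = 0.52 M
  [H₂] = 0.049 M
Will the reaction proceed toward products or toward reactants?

reverse (toward reactants)

Q = [NH₃]² / ([N₂]·[H₂]³) = (0.52)² / ((0.0020)·(0.049)³) = 1.1×10⁶
Q = 1.1×10⁶ > Keq = 2.6×10⁵, so the reverse reaction proceeds.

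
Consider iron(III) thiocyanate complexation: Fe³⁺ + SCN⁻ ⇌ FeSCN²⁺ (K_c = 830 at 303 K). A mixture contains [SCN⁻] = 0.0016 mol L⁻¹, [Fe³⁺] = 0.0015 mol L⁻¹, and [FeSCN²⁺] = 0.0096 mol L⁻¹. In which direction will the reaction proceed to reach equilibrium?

reverse (toward reactants)

Q_c = [FeSCN²⁺] / ([Fe³⁺]·[SCN⁻]) = (0.0096) / ((0.0015)·(0.0016)) = 4000
Q_c = 4000 > K_c = 830, so the reverse reaction proceeds.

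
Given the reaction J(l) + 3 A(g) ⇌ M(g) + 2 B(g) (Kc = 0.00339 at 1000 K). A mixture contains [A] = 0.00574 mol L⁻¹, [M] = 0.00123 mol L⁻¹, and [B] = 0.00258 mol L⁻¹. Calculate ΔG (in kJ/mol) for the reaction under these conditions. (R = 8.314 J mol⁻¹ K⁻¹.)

(J is a pure liquid — omitted from Qc.)
Qc = [M]·[B]² / [A]³ = (0.00123)·(0.00258)² / (0.00574)³ = 0.0433
ΔG = RT ln(Qc/Kc) = (8.314 J mol⁻¹ K⁻¹)(1000 K) × ln(0.0433/0.00339)
   = (8.314 kJ/mol)(2.547) = 21.2 kJ/mol
ΔG > 0, so the forward reaction is non-spontaneous (proceeds in reverse).

ΔG = 21.2 kJ/mol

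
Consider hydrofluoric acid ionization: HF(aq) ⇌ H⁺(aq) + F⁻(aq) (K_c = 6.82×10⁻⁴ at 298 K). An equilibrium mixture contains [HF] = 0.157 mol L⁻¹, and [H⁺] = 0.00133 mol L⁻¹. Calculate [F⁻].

[F⁻] = 0.0805 mol L⁻¹

At equilibrium, K_c = [H⁺]·[F⁻] / [HF] = 6.82×10⁻⁴.
(0.00133)·([F⁻]) / (0.157) = 6.82×10⁻⁴
[F⁻] = 0.0805 mol L⁻¹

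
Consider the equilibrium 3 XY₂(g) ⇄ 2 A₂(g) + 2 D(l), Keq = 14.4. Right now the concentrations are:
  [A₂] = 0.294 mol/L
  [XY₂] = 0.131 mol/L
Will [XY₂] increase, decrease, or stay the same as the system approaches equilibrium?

increase

(D is a pure liquid — omitted from Q.)
Q = [A₂]² / [XY₂]³ = (0.294)² / (0.131)³ = 38.4
Q = 38.4 > Keq = 14.4: net reverse reaction.
XY₂ is a reactant, so it increases.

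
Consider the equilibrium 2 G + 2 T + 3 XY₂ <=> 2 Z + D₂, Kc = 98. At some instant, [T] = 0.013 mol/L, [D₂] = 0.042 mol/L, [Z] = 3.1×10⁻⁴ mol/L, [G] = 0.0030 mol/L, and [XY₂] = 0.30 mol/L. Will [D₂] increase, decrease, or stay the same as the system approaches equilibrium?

Qc = [Z]²·[D₂] / ([G]²·[T]²·[XY₂]³) = (3.1×10⁻⁴)²·(0.042) / ((0.0030)²·(0.013)²·(0.30)³) = 98
Qc = 98 = Kc; the system is at equilibrium.

stay the same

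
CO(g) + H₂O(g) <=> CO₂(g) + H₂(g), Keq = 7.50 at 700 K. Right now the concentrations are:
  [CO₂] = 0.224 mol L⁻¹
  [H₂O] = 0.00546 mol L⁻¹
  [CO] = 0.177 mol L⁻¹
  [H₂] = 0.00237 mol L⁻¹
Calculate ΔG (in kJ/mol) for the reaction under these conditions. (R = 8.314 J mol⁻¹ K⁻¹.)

Q = [CO₂]·[H₂] / ([CO]·[H₂O]) = (0.224)·(0.00237) / ((0.177)·(0.00546)) = 0.549
ΔG = RT ln(Q/Keq) = (8.314 J mol⁻¹ K⁻¹)(700 K) × ln(0.549/7.50)
   = (5.820 kJ/mol)(-2.615) = -15.2 kJ/mol
ΔG < 0, so the forward reaction is spontaneous (proceeds forward).

ΔG = -15.2 kJ/mol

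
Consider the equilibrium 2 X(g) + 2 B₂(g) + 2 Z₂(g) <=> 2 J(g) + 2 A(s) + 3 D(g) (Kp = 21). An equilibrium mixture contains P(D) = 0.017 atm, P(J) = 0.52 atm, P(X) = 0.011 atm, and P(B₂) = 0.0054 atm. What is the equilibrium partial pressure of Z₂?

P(Z₂) = 4.2 atm

(A is a pure solid — omitted from Kp.)
At equilibrium, Kp = P(J)²·P(D)³ / (P(X)²·P(B₂)²·P(Z₂)²) = 21.
(0.52)²·(0.017)³ / ((0.011)²·(0.0054)²·(P(Z₂))²) = 21
P(Z₂)² = 17.9 ⇒ P(Z₂) = 4.2 atm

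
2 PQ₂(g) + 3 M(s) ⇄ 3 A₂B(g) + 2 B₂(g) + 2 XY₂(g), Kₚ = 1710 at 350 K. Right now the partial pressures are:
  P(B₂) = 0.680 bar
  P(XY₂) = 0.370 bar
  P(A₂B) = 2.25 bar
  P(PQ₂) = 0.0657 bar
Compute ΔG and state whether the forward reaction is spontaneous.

ΔG = -6.77 kJ/mol; the forward reaction is spontaneous

(M is a pure solid — omitted from Qₚ.)
Qₚ = P(A₂B)³·P(B₂)²·P(XY₂)² / P(PQ₂)² = (2.25)³·(0.680)²·(0.370)² / (0.0657)² = 167
ΔG = RT ln(Qₚ/Kₚ) = (8.314 J mol⁻¹ K⁻¹)(350 K) × ln(167/1710)
   = (2.910 kJ/mol)(-2.326) = -6.77 kJ/mol
ΔG < 0, so the forward reaction is spontaneous (proceeds forward).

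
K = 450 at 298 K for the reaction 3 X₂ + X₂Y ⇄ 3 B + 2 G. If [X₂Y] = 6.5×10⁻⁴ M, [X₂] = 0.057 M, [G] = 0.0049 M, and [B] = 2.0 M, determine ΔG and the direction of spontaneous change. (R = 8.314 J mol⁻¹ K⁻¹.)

ΔG = 3.14 kJ/mol; the forward reaction is non-spontaneous

Q = [B]³·[G]² / ([X₂]³·[X₂Y]) = (2.0)³·(0.0049)² / ((0.057)³·(6.5×10⁻⁴)) = 1600
ΔG = RT ln(Q/K) = (8.314 J mol⁻¹ K⁻¹)(298 K) × ln(1600/450)
   = (2.478 kJ/mol)(1.269) = 3.14 kJ/mol
ΔG > 0, so the forward reaction is non-spontaneous (proceeds in reverse).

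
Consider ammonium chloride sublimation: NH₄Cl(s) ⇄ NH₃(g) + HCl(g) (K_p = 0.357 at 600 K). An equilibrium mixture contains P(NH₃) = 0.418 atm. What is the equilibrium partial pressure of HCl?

(NH₄Cl is a pure solid — omitted from K_p.)
At equilibrium, K_p = P(NH₃)·P(HCl) = 0.357.
(0.418)·(P(HCl)) = 0.357
P(HCl) = 0.854 atm

P(HCl) = 0.854 atm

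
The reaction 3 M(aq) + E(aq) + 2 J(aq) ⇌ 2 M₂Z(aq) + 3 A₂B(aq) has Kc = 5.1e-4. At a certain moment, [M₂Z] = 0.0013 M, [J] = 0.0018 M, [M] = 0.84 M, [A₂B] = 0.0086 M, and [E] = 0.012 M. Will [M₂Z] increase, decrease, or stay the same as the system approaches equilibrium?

Qc = [M₂Z]²·[A₂B]³ / ([M]³·[E]·[J]²) = (0.0013)²·(0.0086)³ / ((0.84)³·(0.012)·(0.0018)²) = 4.7e-5
Qc = 4.7e-5 < Kc = 5.1e-4: net forward reaction.
M₂Z is a product, so it increases.

increase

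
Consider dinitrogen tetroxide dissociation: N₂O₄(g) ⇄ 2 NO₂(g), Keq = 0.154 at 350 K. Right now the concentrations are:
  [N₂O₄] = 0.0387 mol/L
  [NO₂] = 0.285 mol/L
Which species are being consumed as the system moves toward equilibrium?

Q = [NO₂]² / [N₂O₄] = (0.285)² / (0.0387) = 2.10
Q = 2.10 > Keq = 0.154: net reverse reaction.

NO₂ (products)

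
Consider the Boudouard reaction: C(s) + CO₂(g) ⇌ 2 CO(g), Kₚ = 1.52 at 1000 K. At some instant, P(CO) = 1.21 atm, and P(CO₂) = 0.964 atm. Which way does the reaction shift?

(C is a pure solid — omitted from Qₚ.)
Qₚ = P(CO)² / P(CO₂) = (1.21)² / (0.964) = 1.52
Qₚ = 1.52 = Kₚ, so the system is already at equilibrium.

no net change (already at equilibrium)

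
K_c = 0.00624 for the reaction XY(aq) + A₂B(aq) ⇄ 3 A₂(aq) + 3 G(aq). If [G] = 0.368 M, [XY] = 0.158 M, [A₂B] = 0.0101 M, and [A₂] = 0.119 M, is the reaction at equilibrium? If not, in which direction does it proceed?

Q_c = [A₂]³·[G]³ / ([XY]·[A₂B]) = (0.119)³·(0.368)³ / ((0.158)·(0.0101)) = 0.0526
Q_c = 0.0526 > K_c = 0.00624, so the reverse reaction proceeds.

in the reverse direction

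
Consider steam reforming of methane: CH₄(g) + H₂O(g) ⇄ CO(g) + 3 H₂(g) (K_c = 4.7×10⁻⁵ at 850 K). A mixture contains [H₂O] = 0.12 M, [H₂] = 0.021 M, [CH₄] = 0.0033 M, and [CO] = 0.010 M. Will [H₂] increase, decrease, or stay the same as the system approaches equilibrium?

decrease

Q_c = [CO]·[H₂]³ / ([CH₄]·[H₂O]) = (0.010)·(0.021)³ / ((0.0033)·(0.12)) = 2.3×10⁻⁴
Q_c = 2.3×10⁻⁴ > K_c = 4.7×10⁻⁵: net reverse reaction.
H₂ is a product, so it decreases.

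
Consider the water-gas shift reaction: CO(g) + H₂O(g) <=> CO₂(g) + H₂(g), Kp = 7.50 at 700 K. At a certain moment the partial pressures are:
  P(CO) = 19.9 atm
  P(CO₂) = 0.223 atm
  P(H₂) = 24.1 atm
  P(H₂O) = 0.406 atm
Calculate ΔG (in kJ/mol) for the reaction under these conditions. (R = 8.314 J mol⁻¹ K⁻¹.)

ΔG = -14.1 kJ/mol

Qp = P(CO₂)·P(H₂) / (P(CO)·P(H₂O)) = (0.223)·(24.1) / ((19.9)·(0.406)) = 0.665
ΔG = RT ln(Qp/Kp) = (8.314 J mol⁻¹ K⁻¹)(700 K) × ln(0.665/7.50)
   = (5.820 kJ/mol)(-2.423) = -14.1 kJ/mol
ΔG < 0, so the forward reaction is spontaneous (proceeds forward).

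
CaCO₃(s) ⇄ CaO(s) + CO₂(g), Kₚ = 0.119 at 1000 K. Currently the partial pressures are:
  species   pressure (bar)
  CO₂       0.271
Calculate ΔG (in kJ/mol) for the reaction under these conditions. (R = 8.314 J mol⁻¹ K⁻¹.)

ΔG = 6.84 kJ/mol

(CaCO₃, CaO are pure solids — omitted from Qₚ.)
Qₚ = P(CO₂) = 0.271
ΔG = RT ln(Qₚ/Kₚ) = (8.314 J mol⁻¹ K⁻¹)(1000 K) × ln(0.271/0.119)
   = (8.314 kJ/mol)(0.8230) = 6.84 kJ/mol
ΔG > 0, so the forward reaction is non-spontaneous (proceeds in reverse).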